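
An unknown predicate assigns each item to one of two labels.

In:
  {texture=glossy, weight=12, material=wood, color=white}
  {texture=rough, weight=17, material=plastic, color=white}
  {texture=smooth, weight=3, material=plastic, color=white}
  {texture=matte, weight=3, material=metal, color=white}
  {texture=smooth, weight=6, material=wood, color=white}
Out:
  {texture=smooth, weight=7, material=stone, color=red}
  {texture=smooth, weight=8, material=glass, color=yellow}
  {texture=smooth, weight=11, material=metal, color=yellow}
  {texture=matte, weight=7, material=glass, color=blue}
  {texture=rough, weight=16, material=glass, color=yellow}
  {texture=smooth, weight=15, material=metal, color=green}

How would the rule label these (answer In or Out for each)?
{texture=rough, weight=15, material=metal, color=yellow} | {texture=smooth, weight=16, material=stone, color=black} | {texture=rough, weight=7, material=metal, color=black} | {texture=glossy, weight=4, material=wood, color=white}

Out, Out, Out, In

Rule: color is white. This holds for each 'In' example and fails for each 'Out' one.
{texture=rough, weight=15, material=metal, color=yellow}: color is yellow — does not satisfy this, so Out.
{texture=smooth, weight=16, material=stone, color=black}: color is black — does not satisfy this, so Out.
{texture=rough, weight=7, material=metal, color=black}: color is black — does not satisfy this, so Out.
{texture=glossy, weight=4, material=wood, color=white}: color is white — matches, so In.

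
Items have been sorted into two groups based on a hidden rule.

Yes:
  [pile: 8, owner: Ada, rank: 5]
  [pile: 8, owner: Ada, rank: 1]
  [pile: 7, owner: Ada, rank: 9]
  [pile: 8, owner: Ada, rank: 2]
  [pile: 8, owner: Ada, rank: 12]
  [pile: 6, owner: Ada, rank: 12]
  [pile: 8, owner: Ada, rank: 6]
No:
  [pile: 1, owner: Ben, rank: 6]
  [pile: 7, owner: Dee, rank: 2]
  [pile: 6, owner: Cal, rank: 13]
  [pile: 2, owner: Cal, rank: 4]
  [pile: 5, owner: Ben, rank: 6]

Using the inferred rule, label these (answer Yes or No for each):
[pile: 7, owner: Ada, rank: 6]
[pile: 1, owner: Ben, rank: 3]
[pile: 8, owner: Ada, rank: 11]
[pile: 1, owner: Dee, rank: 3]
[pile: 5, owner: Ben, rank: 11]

Yes, No, Yes, No, No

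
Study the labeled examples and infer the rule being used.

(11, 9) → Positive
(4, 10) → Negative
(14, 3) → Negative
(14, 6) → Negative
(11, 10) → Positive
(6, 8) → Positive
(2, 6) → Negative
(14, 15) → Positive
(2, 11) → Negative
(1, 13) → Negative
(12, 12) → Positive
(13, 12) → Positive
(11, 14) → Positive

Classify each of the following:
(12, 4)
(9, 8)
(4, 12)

Every 'Positive' example satisfies: |first − second| ≤ 3. None of the 'Negative' examples do.

Negative, Positive, Negative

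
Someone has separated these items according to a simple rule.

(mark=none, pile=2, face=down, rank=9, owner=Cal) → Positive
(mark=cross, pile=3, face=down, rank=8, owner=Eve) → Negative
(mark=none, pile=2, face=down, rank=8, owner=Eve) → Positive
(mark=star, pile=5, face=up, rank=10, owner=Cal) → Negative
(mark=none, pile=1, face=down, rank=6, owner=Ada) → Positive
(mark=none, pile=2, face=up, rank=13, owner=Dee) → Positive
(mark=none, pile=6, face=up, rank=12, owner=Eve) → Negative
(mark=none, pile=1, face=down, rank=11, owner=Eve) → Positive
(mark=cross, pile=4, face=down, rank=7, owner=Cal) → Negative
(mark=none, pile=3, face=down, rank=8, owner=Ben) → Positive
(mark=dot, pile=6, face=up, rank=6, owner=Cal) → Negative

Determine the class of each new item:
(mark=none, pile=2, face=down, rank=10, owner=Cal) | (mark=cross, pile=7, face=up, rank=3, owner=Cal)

Positive, Negative

The rule appears to be: mark is none AND pile ≤ 3.
Positive: (mark=none, pile=2, face=down, rank=10, owner=Cal), since mark is none, pile = 2. Negative: (mark=cross, pile=7, face=up, rank=3, owner=Cal), since mark is cross, pile = 7.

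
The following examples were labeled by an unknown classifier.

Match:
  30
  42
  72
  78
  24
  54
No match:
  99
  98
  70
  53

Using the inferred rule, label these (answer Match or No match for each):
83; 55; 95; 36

No match, No match, No match, Match

The simplest hypothesis consistent with all the labels is: multiple of 6.
No match: 83, since 83 = 6·13 + 5. No match: 55, since 55 = 6·9 + 1. No match: 95, since 95 = 6·15 + 5. Match: 36, since 36 = 6·6.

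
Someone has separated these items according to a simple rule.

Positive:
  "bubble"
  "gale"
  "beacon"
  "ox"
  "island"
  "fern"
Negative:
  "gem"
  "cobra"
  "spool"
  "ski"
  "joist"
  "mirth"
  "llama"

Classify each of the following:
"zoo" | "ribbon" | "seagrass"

A rule that fits every label: even length — true of each 'Positive' example, false of each 'Negative' one.
Negative: "zoo", since length 3. Positive: "ribbon", since length 6. Positive: "seagrass", since length 8.

Negative, Positive, Positive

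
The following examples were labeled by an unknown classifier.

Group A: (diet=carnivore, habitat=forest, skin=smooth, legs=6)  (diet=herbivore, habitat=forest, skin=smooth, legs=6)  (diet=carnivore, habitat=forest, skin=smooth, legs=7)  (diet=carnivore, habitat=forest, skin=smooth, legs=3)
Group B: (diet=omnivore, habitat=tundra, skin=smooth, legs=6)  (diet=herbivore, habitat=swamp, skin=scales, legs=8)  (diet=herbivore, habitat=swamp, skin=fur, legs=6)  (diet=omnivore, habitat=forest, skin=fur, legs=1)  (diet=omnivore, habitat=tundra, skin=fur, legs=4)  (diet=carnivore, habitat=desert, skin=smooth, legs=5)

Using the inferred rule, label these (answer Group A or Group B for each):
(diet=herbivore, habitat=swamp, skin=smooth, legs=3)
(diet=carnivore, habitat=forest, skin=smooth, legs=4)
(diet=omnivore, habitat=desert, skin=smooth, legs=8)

Group B, Group A, Group B

A rule that fits every label: habitat is forest AND skin is smooth — true of each 'Group A' example, false of each 'Group B' one.
Group B: (diet=herbivore, habitat=swamp, skin=smooth, legs=3), since habitat is swamp, skin is smooth.
Group A: (diet=carnivore, habitat=forest, skin=smooth, legs=4), since habitat is forest, skin is smooth.
Group B: (diet=omnivore, habitat=desert, skin=smooth, legs=8), since habitat is desert, skin is smooth.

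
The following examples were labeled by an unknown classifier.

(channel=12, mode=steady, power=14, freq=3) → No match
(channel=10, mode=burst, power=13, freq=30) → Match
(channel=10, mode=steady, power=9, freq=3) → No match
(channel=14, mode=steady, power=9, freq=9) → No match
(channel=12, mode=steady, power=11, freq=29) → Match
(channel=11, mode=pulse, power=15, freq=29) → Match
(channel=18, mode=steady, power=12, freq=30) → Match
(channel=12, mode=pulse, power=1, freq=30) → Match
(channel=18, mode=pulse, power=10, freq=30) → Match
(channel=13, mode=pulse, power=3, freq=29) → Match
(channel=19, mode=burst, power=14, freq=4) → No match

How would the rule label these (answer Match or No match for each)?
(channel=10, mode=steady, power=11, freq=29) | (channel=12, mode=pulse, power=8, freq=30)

Match, Match

One predicate separates the groups cleanly: freq ≥ 29.
(channel=10, mode=steady, power=11, freq=29): Match (freq = 29). (channel=12, mode=pulse, power=8, freq=30): Match (freq = 30).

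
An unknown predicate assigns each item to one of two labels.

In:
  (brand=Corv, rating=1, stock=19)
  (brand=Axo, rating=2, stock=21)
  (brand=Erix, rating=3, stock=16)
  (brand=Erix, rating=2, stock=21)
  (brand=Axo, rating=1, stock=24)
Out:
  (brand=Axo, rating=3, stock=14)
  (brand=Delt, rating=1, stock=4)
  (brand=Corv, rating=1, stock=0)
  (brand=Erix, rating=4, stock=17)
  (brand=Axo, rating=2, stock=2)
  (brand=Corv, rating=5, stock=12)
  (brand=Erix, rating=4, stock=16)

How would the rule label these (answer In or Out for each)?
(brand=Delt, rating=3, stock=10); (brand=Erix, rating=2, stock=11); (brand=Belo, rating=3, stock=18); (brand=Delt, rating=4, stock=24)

Out, Out, In, Out

One predicate separates the groups cleanly: rating ≤ 3 AND stock ≥ 16.
(brand=Delt, rating=3, stock=10): Out (rating = 3, stock = 10). (brand=Erix, rating=2, stock=11): Out (rating = 2, stock = 11). (brand=Belo, rating=3, stock=18): In (rating = 3, stock = 18). (brand=Delt, rating=4, stock=24): Out (rating = 4, stock = 24).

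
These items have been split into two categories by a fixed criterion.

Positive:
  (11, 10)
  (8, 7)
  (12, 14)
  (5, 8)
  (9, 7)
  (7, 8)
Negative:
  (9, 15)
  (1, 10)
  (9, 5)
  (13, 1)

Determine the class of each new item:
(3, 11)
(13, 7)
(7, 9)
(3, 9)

Negative, Negative, Positive, Negative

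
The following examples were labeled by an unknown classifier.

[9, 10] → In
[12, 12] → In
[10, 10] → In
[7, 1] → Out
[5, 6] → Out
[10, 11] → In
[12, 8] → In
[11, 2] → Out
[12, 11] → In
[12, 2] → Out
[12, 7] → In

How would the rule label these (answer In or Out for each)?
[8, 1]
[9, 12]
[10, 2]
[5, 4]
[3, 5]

The pattern is that an item is 'In' exactly when: sum ≥ 19.
[8, 1]: 8+1 = 9, doesn't qualify → Out.
[9, 12]: 9+12 = 21, passes → In.
[10, 2]: 10+2 = 12, doesn't qualify → Out.
[5, 4]: 5+4 = 9, doesn't qualify → Out.
[3, 5]: 3+5 = 8, doesn't qualify → Out.

Out, In, Out, Out, Out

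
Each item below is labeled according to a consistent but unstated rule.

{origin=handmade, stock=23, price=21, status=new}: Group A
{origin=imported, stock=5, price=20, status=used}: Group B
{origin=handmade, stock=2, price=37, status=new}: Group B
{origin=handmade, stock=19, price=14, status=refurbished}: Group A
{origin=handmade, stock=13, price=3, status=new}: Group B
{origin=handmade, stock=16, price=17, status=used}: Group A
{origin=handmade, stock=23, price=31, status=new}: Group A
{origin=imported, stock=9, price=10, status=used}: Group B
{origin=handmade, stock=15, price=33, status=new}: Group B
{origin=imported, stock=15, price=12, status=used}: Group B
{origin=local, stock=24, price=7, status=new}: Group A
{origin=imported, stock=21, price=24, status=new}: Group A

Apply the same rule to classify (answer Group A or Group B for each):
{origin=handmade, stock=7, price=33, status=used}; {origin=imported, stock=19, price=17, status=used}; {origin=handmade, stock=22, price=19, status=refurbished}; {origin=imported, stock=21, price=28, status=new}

Group B, Group A, Group A, Group A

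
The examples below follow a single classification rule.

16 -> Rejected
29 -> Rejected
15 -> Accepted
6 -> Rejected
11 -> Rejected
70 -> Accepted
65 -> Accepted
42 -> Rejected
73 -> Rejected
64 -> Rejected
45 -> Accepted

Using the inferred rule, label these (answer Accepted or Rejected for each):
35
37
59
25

The common property of the 'Accepted' items is: multiple of 5. No 'Rejected' item has it.
35: 35 = 5·7 — meets the rule, so Accepted.
37: 37 = 5·7 + 2 — fails the rule, so Rejected.
59: 59 = 5·11 + 4 — fails the rule, so Rejected.
25: 25 = 5·5 — meets the rule, so Accepted.

Accepted, Rejected, Rejected, Accepted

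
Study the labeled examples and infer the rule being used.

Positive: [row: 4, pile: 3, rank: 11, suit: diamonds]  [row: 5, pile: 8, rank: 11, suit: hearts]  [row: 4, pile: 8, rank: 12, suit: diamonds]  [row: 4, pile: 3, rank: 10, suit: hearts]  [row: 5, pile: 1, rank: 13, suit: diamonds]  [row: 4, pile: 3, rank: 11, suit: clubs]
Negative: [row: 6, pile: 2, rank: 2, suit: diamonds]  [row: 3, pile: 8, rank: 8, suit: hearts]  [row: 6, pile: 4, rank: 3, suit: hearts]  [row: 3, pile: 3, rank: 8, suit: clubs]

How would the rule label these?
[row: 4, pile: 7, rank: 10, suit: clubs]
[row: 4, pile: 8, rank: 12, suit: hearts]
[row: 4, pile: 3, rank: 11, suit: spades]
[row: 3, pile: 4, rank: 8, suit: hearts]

A rule that fits every label: rank ≥ 10 — true of each 'Positive' example, false of each 'Negative' one.
[row: 4, pile: 7, rank: 10, suit: clubs]: rank = 10, fits → Positive.
[row: 4, pile: 8, rank: 12, suit: hearts]: rank = 12, fits → Positive.
[row: 4, pile: 3, rank: 11, suit: spades]: rank = 11, fits → Positive.
[row: 3, pile: 4, rank: 8, suit: hearts]: rank = 8, doesn't qualify → Negative.

Positive, Positive, Positive, Negative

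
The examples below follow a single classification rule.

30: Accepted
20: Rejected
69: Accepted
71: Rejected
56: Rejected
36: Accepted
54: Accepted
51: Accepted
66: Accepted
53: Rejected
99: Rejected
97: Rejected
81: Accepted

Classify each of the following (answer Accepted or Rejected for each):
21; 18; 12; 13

Accepted, Accepted, Accepted, Rejected

The distinguishing property — multiple of 3 AND at most 81 — holds for all the 'Accepted' cases and none of the 'Rejected' cases.
21: 21 = 3·7, 21 ≤ 81 — satisfies this, so Accepted. 18: 18 = 3·6, 18 ≤ 81 — satisfies this, so Accepted. 12: 12 = 3·4, 12 ≤ 81 — satisfies this, so Accepted. 13: 13 = 3·4 + 1, 13 ≤ 81 — doesn't match, so Rejected.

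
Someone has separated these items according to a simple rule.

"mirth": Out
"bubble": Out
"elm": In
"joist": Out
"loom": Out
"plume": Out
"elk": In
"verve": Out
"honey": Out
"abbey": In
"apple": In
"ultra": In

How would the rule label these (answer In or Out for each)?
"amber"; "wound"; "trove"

The classifier is using: starts with a vowel.
"amber": In (starts with 'a').
"wound": Out (starts with 'w').
"trove": Out (starts with 't').

In, Out, Out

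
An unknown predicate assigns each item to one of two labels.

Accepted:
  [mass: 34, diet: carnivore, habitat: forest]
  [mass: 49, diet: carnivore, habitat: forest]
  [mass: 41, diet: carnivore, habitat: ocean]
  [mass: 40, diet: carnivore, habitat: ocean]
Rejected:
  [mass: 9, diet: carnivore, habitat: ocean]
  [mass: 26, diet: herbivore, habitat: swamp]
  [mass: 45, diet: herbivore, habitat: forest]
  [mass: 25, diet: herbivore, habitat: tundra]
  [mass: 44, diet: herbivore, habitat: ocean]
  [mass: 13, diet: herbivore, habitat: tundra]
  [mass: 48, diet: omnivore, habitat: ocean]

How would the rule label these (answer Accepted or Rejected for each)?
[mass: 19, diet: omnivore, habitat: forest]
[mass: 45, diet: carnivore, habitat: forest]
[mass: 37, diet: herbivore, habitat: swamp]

A rule that fits every label: diet is carnivore AND mass ≥ 13 — true of each 'Accepted' example, false of each 'Rejected' one.
[mass: 19, diet: omnivore, habitat: forest] → diet is omnivore, mass = 19 → Rejected. [mass: 45, diet: carnivore, habitat: forest] → diet is carnivore, mass = 45 → Accepted. [mass: 37, diet: herbivore, habitat: swamp] → diet is herbivore, mass = 37 → Rejected.

Rejected, Accepted, Rejected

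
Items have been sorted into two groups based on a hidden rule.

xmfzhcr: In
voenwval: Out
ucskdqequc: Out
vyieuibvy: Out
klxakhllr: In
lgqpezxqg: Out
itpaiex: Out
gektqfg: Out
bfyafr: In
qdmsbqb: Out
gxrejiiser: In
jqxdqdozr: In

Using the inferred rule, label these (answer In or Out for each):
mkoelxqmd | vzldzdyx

Rule: contains 'r'. This holds for each 'In' example and fails for each 'Out' one.
mkoelxqmd: Out (no 'r').
vzldzdyx: Out (no 'r').

Out, Out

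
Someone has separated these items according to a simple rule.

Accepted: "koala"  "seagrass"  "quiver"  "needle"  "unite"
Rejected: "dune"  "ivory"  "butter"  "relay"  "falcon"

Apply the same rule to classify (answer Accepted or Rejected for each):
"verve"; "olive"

Rejected, Accepted

The distinguishing property — has ≥ 3 vowels — holds for all the 'Accepted' cases and none of the 'Rejected' cases.
"verve": 2 vowels — doesn't qualify, so Rejected.
"olive": 3 vowels — fits, so Accepted.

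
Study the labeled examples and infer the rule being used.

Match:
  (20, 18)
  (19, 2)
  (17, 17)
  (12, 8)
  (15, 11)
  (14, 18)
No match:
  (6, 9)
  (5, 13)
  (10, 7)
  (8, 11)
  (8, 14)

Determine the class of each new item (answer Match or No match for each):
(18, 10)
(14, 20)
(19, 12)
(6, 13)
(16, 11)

Match, Match, Match, No match, Match

All 'Match' examples share one property — first ≥ 11 — and every 'No match' example lacks it.
(18, 10): Match (first 18).
(14, 20): Match (first 14).
(19, 12): Match (first 19).
(6, 13): No match (first 6).
(16, 11): Match (first 16).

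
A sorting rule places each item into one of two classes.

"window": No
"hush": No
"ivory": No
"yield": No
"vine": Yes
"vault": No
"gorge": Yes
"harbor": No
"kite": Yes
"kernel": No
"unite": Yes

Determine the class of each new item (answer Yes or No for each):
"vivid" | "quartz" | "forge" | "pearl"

The common property of the 'Yes' items is: ends with 'e'. No 'No' item has it.

No, No, Yes, No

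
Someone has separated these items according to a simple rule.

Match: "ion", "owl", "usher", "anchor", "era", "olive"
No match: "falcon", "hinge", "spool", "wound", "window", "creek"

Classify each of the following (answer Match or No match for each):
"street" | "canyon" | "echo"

No match, No match, Match

Every 'Match' example satisfies: starts with a vowel. None of the 'No match' examples do.
"street": No match (starts with 's'). "canyon": No match (starts with 'c'). "echo": Match (starts with 'e').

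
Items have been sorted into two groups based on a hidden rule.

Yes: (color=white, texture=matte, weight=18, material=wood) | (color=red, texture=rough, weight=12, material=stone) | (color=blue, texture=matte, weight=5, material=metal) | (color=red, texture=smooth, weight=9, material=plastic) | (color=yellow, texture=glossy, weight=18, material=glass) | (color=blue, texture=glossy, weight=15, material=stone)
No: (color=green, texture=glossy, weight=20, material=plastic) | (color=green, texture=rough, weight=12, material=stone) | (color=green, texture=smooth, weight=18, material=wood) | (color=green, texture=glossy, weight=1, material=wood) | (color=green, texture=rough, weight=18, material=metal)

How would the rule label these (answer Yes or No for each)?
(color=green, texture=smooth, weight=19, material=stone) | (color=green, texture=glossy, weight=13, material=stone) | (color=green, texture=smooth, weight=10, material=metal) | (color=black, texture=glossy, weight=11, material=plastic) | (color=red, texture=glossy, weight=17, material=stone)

Checking candidate rules against both groups, what survives is: color is not green.
(color=green, texture=smooth, weight=19, material=stone): color is green, doesn't qualify → No.
(color=green, texture=glossy, weight=13, material=stone): color is green, doesn't qualify → No.
(color=green, texture=smooth, weight=10, material=metal): color is green, doesn't qualify → No.
(color=black, texture=glossy, weight=11, material=plastic): color is black, checks out → Yes.
(color=red, texture=glossy, weight=17, material=stone): color is red, checks out → Yes.

No, No, No, Yes, Yes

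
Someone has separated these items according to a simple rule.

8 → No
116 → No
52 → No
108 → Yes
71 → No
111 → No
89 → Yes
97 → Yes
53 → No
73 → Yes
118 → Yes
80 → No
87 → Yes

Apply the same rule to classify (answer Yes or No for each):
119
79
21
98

Yes, Yes, No, Yes

Every 'Yes' example satisfies: digit sum ≥ 9. None of the 'No' examples do.
119 — digit sum 1+1+9 = 11, hence Yes.
79 — digit sum 7+9 = 16, hence Yes.
21 — digit sum 2+1 = 3, hence No.
98 — digit sum 9+8 = 17, hence Yes.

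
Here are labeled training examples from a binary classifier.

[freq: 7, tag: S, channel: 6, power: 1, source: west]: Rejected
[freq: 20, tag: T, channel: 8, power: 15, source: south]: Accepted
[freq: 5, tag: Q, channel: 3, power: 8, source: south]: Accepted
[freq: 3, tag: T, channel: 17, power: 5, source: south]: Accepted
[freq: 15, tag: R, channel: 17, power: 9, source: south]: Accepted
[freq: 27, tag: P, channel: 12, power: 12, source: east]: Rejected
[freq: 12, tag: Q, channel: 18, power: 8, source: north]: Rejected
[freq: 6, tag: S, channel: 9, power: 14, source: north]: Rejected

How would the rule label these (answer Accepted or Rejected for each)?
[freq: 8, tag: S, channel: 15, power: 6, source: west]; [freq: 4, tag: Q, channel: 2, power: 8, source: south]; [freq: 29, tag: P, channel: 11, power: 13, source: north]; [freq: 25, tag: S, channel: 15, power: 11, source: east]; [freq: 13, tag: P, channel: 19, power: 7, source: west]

Rejected, Accepted, Rejected, Rejected, Rejected

The common property of the 'Accepted' items is: source is south. No 'Rejected' item has it.
[freq: 8, tag: S, channel: 15, power: 6, source: west] — source is west, hence Rejected.
[freq: 4, tag: Q, channel: 2, power: 8, source: south] — source is south, hence Accepted.
[freq: 29, tag: P, channel: 11, power: 13, source: north] — source is north, hence Rejected.
[freq: 25, tag: S, channel: 15, power: 11, source: east] — source is east, hence Rejected.
[freq: 13, tag: P, channel: 19, power: 7, source: west] — source is west, hence Rejected.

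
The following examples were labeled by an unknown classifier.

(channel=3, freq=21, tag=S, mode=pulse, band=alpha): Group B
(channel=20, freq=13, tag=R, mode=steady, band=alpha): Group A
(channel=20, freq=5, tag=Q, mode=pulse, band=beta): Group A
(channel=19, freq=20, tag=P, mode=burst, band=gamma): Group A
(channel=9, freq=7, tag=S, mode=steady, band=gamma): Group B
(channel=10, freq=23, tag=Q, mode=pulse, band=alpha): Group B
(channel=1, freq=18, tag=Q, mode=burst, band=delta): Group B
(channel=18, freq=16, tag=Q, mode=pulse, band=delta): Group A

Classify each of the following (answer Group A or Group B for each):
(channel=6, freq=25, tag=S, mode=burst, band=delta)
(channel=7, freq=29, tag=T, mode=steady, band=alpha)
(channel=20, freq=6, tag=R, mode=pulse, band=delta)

Group B, Group B, Group A

The simplest hypothesis consistent with all the labels is: channel ≥ 18.
(channel=6, freq=25, tag=S, mode=burst, band=delta) — channel = 6, hence Group B.
(channel=7, freq=29, tag=T, mode=steady, band=alpha) — channel = 7, hence Group B.
(channel=20, freq=6, tag=R, mode=pulse, band=delta) — channel = 20, hence Group A.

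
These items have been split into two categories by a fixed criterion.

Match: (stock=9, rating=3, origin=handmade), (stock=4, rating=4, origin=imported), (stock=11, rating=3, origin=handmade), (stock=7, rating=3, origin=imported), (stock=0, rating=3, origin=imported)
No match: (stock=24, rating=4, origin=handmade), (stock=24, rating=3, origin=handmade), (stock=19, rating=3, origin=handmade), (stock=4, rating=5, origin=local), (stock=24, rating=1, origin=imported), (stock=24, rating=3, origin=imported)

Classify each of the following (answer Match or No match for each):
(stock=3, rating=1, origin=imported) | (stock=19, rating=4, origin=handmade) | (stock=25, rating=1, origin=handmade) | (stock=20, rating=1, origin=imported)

Match, No match, No match, No match

'Match' ⟺ stock ≤ 11 AND rating ≤ 4.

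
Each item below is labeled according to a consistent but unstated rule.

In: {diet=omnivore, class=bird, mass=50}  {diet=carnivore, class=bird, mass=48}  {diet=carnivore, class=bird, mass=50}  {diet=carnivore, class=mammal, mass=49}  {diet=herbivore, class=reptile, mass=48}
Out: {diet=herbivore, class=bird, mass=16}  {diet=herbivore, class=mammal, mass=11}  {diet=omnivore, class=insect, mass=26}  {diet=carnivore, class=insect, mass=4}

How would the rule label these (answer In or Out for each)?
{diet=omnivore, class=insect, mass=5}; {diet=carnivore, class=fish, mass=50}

Out, In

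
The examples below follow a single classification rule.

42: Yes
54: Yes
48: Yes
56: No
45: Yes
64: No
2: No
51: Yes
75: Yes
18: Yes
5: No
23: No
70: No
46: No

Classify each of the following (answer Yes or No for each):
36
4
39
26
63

The distinguishing property — multiple of 3 — holds for all the 'Yes' cases and none of the 'No' cases.
36 — 36 = 3·12, hence Yes. 4 — 4 = 3·1 + 1, hence No. 39 — 39 = 3·13, hence Yes. 26 — 26 = 3·8 + 2, hence No. 63 — 63 = 3·21, hence Yes.

Yes, No, Yes, No, Yes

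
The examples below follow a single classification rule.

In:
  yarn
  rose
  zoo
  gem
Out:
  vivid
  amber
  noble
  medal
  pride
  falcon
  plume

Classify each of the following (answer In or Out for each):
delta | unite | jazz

The pattern is that an item is 'In' exactly when: length ≤ 4.
delta → length 5 → Out.
unite → length 5 → Out.
jazz → length 4 → In.

Out, Out, In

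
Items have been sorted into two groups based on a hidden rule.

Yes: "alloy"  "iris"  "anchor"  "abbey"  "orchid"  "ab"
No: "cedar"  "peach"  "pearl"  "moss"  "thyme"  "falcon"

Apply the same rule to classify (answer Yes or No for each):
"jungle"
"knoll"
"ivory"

One predicate separates the groups cleanly: starts with a vowel.

No, No, Yes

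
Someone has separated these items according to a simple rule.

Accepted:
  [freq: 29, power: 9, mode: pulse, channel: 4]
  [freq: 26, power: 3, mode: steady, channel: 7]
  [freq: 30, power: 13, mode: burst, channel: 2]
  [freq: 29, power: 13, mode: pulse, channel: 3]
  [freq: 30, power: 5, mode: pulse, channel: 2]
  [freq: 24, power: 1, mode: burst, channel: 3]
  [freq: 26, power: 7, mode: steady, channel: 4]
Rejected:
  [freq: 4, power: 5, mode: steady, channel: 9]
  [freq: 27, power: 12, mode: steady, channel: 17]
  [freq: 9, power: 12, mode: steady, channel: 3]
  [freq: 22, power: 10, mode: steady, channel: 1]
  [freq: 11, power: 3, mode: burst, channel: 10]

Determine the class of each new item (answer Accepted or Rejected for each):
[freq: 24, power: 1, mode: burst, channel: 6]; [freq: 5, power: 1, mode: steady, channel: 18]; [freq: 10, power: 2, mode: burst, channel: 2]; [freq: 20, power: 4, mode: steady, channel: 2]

Accepted, Rejected, Rejected, Rejected

One predicate separates the groups cleanly: channel ≤ 7 AND freq ≥ 24.
[freq: 24, power: 1, mode: burst, channel: 6]: channel = 6, freq = 24 — matches, so Accepted.
[freq: 5, power: 1, mode: steady, channel: 18]: channel = 18, freq = 5 — does not fit, so Rejected.
[freq: 10, power: 2, mode: burst, channel: 2]: channel = 2, freq = 10 — does not fit, so Rejected.
[freq: 20, power: 4, mode: steady, channel: 2]: channel = 2, freq = 20 — does not fit, so Rejected.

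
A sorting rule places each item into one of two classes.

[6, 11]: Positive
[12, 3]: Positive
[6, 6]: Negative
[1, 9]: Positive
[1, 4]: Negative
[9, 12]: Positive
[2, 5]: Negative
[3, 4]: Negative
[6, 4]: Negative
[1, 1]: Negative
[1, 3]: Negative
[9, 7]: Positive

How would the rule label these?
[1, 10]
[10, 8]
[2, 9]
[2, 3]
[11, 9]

Positive, Positive, Positive, Negative, Positive

A rule that fits every label: max ≥ 7 — true of each 'Positive' example, false of each 'Negative' one.
[1, 10] → max 10 → Positive. [10, 8] → max 10 → Positive. [2, 9] → max 9 → Positive. [2, 3] → max 3 → Negative. [11, 9] → max 11 → Positive.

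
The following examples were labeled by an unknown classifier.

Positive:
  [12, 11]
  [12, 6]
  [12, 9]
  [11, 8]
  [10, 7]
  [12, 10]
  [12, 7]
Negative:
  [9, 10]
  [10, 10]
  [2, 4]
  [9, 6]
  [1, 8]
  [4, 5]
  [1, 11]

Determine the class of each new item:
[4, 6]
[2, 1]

A rule that fits every label: first > second AND sum ≥ 17 — true of each 'Positive' example, false of each 'Negative' one.

Negative, Negative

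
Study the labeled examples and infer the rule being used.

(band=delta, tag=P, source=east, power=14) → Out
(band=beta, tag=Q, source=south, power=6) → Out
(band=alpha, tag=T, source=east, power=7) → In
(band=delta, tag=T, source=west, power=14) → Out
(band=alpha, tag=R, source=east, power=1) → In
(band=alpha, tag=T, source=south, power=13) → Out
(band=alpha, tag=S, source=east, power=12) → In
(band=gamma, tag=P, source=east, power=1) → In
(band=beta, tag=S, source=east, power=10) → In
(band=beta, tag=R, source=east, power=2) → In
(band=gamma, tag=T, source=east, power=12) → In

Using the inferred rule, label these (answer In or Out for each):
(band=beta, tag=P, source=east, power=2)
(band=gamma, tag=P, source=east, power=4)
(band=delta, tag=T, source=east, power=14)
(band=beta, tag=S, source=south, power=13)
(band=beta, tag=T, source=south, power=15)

In, In, Out, Out, Out

The pattern is that an item is 'In' exactly when: source is east AND power ≤ 12.
(band=beta, tag=P, source=east, power=2) — source is east, power = 2, hence In. (band=gamma, tag=P, source=east, power=4) — source is east, power = 4, hence In. (band=delta, tag=T, source=east, power=14) — source is east, power = 14, hence Out. (band=beta, tag=S, source=south, power=13) — source is south, power = 13, hence Out. (band=beta, tag=T, source=south, power=15) — source is south, power = 15, hence Out.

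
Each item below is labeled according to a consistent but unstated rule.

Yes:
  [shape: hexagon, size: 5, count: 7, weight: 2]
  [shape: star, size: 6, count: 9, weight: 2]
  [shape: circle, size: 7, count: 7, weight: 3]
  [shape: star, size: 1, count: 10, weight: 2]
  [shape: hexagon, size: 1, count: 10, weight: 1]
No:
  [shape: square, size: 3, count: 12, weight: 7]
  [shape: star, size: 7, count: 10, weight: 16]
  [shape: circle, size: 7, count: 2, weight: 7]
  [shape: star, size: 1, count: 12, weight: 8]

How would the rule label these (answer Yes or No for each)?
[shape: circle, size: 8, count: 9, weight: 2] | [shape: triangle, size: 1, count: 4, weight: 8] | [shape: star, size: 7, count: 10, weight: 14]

One predicate separates the groups cleanly: weight ≤ 3.
Yes: [shape: circle, size: 8, count: 9, weight: 2], since weight = 2.
No: [shape: triangle, size: 1, count: 4, weight: 8], since weight = 8.
No: [shape: star, size: 7, count: 10, weight: 14], since weight = 14.

Yes, No, No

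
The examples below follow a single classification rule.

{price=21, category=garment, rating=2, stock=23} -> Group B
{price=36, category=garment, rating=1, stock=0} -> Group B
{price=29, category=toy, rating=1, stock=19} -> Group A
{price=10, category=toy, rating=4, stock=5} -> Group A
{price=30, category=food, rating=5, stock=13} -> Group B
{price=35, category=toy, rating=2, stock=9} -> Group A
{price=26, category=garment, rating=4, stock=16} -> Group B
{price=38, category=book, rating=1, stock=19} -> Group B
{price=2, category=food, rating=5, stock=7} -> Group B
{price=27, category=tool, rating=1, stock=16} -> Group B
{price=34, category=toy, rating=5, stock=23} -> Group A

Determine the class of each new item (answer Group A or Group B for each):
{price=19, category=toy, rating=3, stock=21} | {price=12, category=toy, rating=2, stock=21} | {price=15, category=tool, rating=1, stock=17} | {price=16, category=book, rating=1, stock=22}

Group A, Group A, Group B, Group B

'Group A' ⟺ category is toy.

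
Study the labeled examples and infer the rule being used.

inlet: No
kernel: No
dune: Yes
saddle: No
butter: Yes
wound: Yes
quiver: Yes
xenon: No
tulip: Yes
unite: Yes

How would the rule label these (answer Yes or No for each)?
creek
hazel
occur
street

No, No, Yes, No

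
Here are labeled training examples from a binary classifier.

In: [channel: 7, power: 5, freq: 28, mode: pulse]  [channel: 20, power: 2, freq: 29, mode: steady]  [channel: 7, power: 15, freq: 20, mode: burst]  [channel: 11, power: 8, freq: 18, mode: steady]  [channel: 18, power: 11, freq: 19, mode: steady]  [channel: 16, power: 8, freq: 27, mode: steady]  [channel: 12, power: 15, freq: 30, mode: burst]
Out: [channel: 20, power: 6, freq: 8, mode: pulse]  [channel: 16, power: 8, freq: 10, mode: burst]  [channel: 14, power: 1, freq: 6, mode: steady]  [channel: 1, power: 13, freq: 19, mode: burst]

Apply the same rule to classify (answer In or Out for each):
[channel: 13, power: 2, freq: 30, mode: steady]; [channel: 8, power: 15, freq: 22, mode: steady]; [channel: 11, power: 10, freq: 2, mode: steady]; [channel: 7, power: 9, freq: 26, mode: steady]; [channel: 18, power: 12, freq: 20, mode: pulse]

All 'In' examples share one property — freq ≥ 18 AND channel ≥ 7 — and every 'Out' example lacks it.
[channel: 13, power: 2, freq: 30, mode: steady]: freq = 30, channel = 13, meets the rule → In.
[channel: 8, power: 15, freq: 22, mode: steady]: freq = 22, channel = 8, meets the rule → In.
[channel: 11, power: 10, freq: 2, mode: steady]: freq = 2, channel = 11, does not satisfy this → Out.
[channel: 7, power: 9, freq: 26, mode: steady]: freq = 26, channel = 7, meets the rule → In.
[channel: 18, power: 12, freq: 20, mode: pulse]: freq = 20, channel = 18, meets the rule → In.

In, In, Out, In, In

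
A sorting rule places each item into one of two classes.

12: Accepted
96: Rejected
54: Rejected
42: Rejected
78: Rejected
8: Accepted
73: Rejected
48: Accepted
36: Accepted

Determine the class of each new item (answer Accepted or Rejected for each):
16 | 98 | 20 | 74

Rule: multiple of 4 AND at most 48. This holds for each 'Accepted' example and fails for each 'Rejected' one.
Accepted: 16, since 16 = 4·4, 16 ≤ 48.
Rejected: 98, since 98 = 4·24 + 2, 98 > 48.
Accepted: 20, since 20 = 4·5, 20 ≤ 48.
Rejected: 74, since 74 = 4·18 + 2, 74 > 48.

Accepted, Rejected, Accepted, Rejected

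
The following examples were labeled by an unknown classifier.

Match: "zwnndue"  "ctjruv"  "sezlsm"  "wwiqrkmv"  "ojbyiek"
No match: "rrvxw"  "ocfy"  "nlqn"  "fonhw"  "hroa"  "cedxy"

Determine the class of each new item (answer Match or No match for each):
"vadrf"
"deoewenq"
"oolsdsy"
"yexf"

No match, Match, Match, No match

The simplest hypothesis consistent with all the labels is: length ≥ 6.
"vadrf": length 5, does not pass → No match. "deoewenq": length 8, meets the rule → Match. "oolsdsy": length 7, meets the rule → Match. "yexf": length 4, does not pass → No match.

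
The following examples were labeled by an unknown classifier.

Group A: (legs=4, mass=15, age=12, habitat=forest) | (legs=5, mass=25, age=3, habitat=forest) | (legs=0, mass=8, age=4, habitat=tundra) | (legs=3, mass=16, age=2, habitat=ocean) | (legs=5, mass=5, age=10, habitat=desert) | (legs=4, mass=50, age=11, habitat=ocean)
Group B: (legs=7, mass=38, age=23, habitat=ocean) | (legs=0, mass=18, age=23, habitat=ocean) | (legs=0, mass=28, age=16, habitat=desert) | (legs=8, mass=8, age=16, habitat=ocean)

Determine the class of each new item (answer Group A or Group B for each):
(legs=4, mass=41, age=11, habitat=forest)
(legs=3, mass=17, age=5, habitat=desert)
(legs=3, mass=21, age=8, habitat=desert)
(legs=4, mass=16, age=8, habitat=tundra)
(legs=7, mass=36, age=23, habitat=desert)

Group A, Group A, Group A, Group A, Group B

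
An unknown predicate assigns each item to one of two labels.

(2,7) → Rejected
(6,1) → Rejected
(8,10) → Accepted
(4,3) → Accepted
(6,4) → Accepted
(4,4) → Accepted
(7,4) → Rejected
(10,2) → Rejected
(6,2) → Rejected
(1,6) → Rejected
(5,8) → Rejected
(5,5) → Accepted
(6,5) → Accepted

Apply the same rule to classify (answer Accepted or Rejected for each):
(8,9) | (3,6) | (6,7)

Accepted, Rejected, Accepted

The pattern is that an item is 'Accepted' exactly when: |first − second| ≤ 2.
(8,9) → |8−9| = 1 → Accepted. (3,6) → |3−6| = 3 → Rejected. (6,7) → |6−7| = 1 → Accepted.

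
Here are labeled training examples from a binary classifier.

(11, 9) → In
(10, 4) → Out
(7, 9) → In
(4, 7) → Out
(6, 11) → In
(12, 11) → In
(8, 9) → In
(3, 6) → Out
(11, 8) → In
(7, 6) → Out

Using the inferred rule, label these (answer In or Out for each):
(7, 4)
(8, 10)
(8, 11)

Rule: sum ≥ 16. This holds for each 'In' example and fails for each 'Out' one.
(7, 4): Out (7+4 = 11).
(8, 10): In (8+10 = 18).
(8, 11): In (8+11 = 19).

Out, In, In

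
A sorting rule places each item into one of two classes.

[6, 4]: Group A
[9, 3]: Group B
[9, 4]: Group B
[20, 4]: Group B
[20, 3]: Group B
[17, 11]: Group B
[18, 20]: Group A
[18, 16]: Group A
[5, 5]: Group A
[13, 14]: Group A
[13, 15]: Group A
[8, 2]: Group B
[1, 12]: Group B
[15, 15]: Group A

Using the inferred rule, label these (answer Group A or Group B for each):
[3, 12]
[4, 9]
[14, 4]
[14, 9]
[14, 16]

'Group A' ⟺ |first − second| ≤ 2.
[3, 12] → |3−12| = 9 → Group B.
[4, 9] → |4−9| = 5 → Group B.
[14, 4] → |14−4| = 10 → Group B.
[14, 9] → |14−9| = 5 → Group B.
[14, 16] → |14−16| = 2 → Group A.

Group B, Group B, Group B, Group B, Group A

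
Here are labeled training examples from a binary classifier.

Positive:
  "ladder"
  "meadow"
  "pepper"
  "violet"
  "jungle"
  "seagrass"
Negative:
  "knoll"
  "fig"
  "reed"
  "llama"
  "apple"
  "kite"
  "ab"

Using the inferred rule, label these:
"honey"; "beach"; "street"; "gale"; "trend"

Negative, Negative, Positive, Negative, Negative

'Positive' ⟺ length ≥ 6.
"honey" → length 5 → Negative.
"beach" → length 5 → Negative.
"street" → length 6 → Positive.
"gale" → length 4 → Negative.
"trend" → length 5 → Negative.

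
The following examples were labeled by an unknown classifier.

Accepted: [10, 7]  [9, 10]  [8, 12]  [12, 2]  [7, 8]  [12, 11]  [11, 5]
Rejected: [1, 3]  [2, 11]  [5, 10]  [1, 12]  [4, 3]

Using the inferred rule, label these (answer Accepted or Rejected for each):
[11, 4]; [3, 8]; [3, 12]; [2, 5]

The classifier is using: first ≥ 7.
[11, 4]: first 11 — qualifies, so Accepted.
[3, 8]: first 3 — doesn't qualify, so Rejected.
[3, 12]: first 3 — doesn't qualify, so Rejected.
[2, 5]: first 2 — doesn't qualify, so Rejected.

Accepted, Rejected, Rejected, Rejected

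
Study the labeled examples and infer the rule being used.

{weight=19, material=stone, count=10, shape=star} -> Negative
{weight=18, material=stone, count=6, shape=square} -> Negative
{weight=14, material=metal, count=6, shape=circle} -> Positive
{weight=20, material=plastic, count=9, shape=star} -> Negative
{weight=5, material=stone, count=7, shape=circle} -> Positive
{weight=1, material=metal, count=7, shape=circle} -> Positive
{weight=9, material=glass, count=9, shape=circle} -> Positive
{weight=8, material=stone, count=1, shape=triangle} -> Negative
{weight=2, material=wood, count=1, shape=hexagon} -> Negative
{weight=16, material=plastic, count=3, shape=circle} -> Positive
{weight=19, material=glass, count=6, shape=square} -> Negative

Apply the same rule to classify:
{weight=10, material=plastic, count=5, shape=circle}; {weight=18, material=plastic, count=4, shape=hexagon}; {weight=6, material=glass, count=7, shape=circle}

One predicate separates the groups cleanly: shape is circle.
{weight=10, material=plastic, count=5, shape=circle}: Positive (shape is circle).
{weight=18, material=plastic, count=4, shape=hexagon}: Negative (shape is hexagon).
{weight=6, material=glass, count=7, shape=circle}: Positive (shape is circle).

Positive, Negative, Positive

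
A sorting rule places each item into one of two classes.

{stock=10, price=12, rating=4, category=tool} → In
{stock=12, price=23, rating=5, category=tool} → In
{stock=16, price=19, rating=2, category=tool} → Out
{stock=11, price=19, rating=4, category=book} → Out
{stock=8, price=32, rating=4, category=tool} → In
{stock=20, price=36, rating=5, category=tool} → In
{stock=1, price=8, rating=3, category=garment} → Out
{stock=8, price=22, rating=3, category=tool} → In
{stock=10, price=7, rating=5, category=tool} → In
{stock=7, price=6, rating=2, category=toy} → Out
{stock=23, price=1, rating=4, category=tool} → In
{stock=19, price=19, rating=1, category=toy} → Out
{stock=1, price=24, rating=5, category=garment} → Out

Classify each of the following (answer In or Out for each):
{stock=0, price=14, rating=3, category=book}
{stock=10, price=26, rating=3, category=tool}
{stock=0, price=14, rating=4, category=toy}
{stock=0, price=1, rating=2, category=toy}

Out, In, Out, Out

The pattern is that an item is 'In' exactly when: category is tool AND rating ≥ 3.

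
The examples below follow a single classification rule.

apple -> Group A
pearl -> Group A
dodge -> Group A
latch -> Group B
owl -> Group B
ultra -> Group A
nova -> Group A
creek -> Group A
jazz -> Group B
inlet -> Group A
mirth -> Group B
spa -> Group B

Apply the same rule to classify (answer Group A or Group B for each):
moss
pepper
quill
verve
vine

A rule that fits every label: has ≥ 2 vowels — true of each 'Group A' example, false of each 'Group B' one.

Group B, Group A, Group A, Group A, Group A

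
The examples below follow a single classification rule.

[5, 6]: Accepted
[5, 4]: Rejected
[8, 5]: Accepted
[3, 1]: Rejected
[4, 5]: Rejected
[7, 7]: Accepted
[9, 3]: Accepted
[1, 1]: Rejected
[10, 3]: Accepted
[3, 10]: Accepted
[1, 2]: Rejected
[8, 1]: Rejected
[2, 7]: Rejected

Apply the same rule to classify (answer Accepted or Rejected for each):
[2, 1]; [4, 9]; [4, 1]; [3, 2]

The classifier is using: sum ≥ 11.
[2, 1]: 2+1 = 3, does not fit → Rejected. [4, 9]: 4+9 = 13, checks out → Accepted. [4, 1]: 4+1 = 5, does not fit → Rejected. [3, 2]: 3+2 = 5, does not fit → Rejected.

Rejected, Accepted, Rejected, Rejected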